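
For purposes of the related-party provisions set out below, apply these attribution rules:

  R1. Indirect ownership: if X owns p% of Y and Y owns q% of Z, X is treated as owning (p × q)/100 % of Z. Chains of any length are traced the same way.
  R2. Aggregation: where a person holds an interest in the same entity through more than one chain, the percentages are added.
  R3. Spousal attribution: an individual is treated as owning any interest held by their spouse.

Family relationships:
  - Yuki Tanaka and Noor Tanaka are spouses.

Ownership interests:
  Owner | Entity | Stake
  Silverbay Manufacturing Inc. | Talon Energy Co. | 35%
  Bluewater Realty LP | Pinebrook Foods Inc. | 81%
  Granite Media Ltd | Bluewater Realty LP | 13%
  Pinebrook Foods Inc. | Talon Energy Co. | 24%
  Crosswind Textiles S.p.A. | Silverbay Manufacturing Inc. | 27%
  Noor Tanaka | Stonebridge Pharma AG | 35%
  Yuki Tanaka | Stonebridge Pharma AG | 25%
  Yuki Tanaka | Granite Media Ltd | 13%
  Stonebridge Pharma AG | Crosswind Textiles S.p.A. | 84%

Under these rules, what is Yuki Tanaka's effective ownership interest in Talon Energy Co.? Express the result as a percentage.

5.091336%

By spousal attribution (R3), Yuki Tanaka is treated as also owning Noor Tanaka's interest in Stonebridge Pharma AG, giving 25% + 35% = 60%.
Chain via Stonebridge Pharma AG → Crosswind Textiles S.p.A. → Silverbay Manufacturing Inc. (R1): 60% × 84% × 27% × 35% = 4.7628% of Talon Energy Co.
Chain via Granite Media Ltd → Bluewater Realty LP → Pinebrook Foods Inc. (R1): 13% × 13% × 81% × 24% = 0.328536% of Talon Energy Co.
Aggregating (R2): 4.7628% + 0.328536% = 5.091336%.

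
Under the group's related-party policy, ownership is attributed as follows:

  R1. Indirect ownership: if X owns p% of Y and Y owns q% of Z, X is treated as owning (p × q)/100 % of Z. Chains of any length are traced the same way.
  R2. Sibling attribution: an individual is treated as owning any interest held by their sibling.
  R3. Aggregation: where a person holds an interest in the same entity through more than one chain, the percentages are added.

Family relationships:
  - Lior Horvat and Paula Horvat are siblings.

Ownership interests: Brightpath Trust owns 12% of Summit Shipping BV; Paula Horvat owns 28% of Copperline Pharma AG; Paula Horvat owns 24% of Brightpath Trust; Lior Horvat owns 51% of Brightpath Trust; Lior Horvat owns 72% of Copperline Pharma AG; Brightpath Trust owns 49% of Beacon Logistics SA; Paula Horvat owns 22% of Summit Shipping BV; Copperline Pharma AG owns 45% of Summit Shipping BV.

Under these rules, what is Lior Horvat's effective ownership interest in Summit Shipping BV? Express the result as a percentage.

76%

By sibling attribution (R2), Lior Horvat is treated as also owning Paula Horvat's interest in Copperline Pharma AG, giving 72% + 28% = 100%.
By sibling attribution (R2), Lior Horvat is treated as also owning Paula Horvat's interest in Brightpath Trust, giving 51% + 24% = 75%.
By sibling attribution (R2), Lior Horvat is treated as owning Paula Horvat's 22% interest in Summit Shipping BV.
Chain via Copperline Pharma AG (R1): 100% × 45% = 45% of Summit Shipping BV.
Chain via Brightpath Trust (R1): 75% × 12% = 9% of Summit Shipping BV.
Direct interest in Summit Shipping BV: 22%.
Aggregating (R3): 45% + 9% + 22% = 76%.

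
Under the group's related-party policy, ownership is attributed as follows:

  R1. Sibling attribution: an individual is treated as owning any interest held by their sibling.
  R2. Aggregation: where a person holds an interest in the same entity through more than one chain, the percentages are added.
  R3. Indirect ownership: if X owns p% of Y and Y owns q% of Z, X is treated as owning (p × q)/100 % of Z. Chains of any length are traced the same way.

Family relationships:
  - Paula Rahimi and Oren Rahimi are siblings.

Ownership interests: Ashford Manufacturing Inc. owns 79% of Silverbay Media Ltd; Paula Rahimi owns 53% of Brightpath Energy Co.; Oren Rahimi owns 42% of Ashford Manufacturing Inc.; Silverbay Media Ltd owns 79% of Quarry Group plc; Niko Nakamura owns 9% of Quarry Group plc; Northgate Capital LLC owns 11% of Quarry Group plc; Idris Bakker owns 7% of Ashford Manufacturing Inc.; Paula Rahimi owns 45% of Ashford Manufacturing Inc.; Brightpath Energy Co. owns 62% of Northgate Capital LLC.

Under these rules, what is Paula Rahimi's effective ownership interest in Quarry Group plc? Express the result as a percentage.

57.9113%

By sibling attribution (R1), Paula Rahimi is treated as also owning Oren Rahimi's interest in Ashford Manufacturing Inc, giving 45% + 42% = 87%.
Chain via Brightpath Energy Co. → Northgate Capital LLC (R3): 53% × 62% × 11% = 3.6146% of Quarry Group plc.
Chain via Ashford Manufacturing Inc. → Silverbay Media Ltd (R3): 87% × 79% × 79% = 54.2967% of Quarry Group plc.
Aggregating (R2): 3.6146% + 54.2967% = 57.9113%.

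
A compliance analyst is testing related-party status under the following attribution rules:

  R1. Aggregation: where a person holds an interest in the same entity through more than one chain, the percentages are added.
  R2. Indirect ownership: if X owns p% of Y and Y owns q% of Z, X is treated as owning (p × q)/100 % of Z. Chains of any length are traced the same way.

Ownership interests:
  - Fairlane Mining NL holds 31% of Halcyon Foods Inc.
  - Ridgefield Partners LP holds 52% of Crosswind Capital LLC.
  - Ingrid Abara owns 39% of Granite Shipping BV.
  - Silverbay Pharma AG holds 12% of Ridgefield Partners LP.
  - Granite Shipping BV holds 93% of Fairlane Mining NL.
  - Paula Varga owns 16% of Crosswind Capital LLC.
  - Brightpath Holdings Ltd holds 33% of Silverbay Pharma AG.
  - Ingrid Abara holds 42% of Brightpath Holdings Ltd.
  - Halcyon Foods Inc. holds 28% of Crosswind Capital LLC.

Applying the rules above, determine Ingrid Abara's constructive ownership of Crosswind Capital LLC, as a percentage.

Chain via Brightpath Holdings Ltd → Silverbay Pharma AG → Ridgefield Partners LP (R2): 42% × 33% × 12% × 52% = 0.864864% of Crosswind Capital LLC.
Chain via Granite Shipping BV → Fairlane Mining NL → Halcyon Foods Inc. (R2): 39% × 93% × 31% × 28% = 3.148236% of Crosswind Capital LLC.
Aggregating (R1): 0.864864% + 3.148236% = 4.0131%.

4.0131%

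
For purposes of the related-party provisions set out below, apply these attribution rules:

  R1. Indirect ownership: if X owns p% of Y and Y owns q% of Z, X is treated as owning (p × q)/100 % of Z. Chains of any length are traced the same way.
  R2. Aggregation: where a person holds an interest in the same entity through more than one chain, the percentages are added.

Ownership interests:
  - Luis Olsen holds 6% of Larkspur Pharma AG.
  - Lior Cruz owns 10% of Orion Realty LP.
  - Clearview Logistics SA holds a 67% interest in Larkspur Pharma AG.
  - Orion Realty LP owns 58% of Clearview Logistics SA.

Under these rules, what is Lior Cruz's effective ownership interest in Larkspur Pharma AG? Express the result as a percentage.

3.886%

Chain via Orion Realty LP → Clearview Logistics SA (R1): 10% × 58% × 67% = 3.886% of Larkspur Pharma AG.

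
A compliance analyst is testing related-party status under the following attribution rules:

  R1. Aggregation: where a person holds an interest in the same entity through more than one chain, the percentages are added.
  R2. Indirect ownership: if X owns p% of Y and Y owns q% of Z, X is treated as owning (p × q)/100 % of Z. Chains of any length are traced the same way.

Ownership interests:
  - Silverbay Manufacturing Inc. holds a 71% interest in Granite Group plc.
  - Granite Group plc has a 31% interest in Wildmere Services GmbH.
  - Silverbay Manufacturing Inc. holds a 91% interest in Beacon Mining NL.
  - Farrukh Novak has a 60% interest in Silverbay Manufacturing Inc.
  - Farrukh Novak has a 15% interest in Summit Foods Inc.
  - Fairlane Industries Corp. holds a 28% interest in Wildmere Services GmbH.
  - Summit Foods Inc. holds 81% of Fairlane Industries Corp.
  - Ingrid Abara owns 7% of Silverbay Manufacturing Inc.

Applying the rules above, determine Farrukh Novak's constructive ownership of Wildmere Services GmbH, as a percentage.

16.608%

Chain via Summit Foods Inc. → Fairlane Industries Corp. (R2): 15% × 81% × 28% = 3.402% of Wildmere Services GmbH.
Chain via Silverbay Manufacturing Inc. → Granite Group plc (R2): 60% × 71% × 31% = 13.206% of Wildmere Services GmbH.
Aggregating (R1): 3.402% + 13.206% = 16.608%.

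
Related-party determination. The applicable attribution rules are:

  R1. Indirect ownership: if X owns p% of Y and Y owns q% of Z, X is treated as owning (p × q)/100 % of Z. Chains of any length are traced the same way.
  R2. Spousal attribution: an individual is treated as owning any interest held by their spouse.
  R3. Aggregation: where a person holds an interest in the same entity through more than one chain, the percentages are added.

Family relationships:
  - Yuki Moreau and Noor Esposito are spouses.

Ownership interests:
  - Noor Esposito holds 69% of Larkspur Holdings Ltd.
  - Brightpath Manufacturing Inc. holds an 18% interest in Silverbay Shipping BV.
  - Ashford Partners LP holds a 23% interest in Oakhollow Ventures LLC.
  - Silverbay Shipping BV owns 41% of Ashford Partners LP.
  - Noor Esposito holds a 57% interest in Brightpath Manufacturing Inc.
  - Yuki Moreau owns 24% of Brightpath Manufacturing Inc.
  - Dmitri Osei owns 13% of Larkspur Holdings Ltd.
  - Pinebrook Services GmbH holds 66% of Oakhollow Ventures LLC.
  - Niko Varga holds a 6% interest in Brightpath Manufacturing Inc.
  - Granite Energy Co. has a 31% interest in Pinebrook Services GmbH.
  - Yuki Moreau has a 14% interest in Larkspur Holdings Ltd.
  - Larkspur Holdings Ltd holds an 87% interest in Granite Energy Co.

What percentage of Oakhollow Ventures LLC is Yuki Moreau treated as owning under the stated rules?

By spousal attribution (R2), Yuki Moreau is treated as also owning Noor Esposito's interest in Larkspur Holdings Ltd, giving 14% + 69% = 83%.
By spousal attribution (R2), Yuki Moreau is treated as also owning Noor Esposito's interest in Brightpath Manufacturing Inc, giving 24% + 57% = 81%.
Chain via Larkspur Holdings Ltd → Granite Energy Co. → Pinebrook Services GmbH (R1): 83% × 87% × 31% × 66% = 14.774166% of Oakhollow Ventures LLC.
Chain via Brightpath Manufacturing Inc. → Silverbay Shipping BV → Ashford Partners LP (R1): 81% × 18% × 41% × 23% = 1.374894% of Oakhollow Ventures LLC.
Aggregating (R3): 14.774166% + 1.374894% = 16.14906%.

16.14906%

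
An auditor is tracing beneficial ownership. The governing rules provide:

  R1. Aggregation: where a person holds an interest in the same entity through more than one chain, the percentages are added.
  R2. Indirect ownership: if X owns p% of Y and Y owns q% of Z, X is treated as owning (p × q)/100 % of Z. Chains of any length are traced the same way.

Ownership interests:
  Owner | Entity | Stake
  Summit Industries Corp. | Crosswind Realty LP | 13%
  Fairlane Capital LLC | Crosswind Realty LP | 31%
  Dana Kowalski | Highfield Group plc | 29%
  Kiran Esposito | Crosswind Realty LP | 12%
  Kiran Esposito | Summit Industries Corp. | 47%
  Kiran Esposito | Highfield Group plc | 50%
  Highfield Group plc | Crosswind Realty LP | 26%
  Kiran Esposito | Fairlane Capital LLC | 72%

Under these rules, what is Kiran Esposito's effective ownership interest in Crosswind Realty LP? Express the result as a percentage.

53.43%

Chain via Fairlane Capital LLC (R2): 72% × 31% = 22.32% of Crosswind Realty LP.
Chain via Summit Industries Corp. (R2): 47% × 13% = 6.11% of Crosswind Realty LP.
Chain via Highfield Group plc (R2): 50% × 26% = 13% of Crosswind Realty LP.
Direct interest in Crosswind Realty LP: 12%.
Aggregating (R1): 22.32% + 6.11% + 13% + 12% = 53.43%.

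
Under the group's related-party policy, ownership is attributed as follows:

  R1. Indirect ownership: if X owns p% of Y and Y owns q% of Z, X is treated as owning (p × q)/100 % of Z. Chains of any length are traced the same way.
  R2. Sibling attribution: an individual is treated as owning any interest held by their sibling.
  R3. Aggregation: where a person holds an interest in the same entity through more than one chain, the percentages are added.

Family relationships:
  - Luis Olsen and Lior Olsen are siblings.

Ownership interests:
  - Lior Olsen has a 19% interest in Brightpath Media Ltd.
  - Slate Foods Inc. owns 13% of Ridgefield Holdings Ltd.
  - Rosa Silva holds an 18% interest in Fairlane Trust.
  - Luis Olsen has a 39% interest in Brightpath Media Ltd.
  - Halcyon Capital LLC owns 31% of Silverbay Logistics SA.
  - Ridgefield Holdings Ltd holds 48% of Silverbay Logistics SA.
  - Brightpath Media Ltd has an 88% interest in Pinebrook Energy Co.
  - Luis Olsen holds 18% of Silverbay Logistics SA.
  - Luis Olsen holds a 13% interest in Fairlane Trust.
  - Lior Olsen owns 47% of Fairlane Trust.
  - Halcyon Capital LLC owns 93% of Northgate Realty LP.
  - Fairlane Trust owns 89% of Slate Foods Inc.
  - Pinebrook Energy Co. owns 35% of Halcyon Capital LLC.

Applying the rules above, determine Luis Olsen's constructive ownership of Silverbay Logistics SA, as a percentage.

By sibling attribution (R2), Luis Olsen is treated as also owning Lior Olsen's interest in Brightpath Media Ltd, giving 39% + 19% = 58%.
By sibling attribution (R2), Luis Olsen is treated as also owning Lior Olsen's interest in Fairlane Trust, giving 13% + 47% = 60%.
Chain via Brightpath Media Ltd → Pinebrook Energy Co. → Halcyon Capital LLC (R1): 58% × 88% × 35% × 31% = 5.53784% of Silverbay Logistics SA.
Chain via Fairlane Trust → Slate Foods Inc. → Ridgefield Holdings Ltd (R1): 60% × 89% × 13% × 48% = 3.33216% of Silverbay Logistics SA.
Direct interest in Silverbay Logistics SA: 18%.
Aggregating (R3): 5.53784% + 3.33216% + 18% = 26.87%.

26.87%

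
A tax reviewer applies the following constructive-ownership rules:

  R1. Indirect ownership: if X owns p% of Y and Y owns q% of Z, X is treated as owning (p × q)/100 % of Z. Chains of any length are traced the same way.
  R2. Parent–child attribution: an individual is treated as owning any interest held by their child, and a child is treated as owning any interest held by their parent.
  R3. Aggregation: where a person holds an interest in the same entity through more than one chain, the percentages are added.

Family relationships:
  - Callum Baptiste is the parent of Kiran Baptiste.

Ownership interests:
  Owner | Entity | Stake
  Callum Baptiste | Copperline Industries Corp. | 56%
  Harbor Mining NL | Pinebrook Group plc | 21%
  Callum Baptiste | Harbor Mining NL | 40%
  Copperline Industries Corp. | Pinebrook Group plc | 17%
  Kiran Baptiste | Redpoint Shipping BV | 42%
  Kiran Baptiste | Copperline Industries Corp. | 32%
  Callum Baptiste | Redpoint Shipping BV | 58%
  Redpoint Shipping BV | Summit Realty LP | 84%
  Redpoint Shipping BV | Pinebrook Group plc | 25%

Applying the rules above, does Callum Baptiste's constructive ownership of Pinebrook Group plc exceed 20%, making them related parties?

Yes

By parent–child attribution (R2), Callum Baptiste is treated as also owning Kiran Baptiste's interest in Copperline Industries Corp, giving 56% + 32% = 88%.
By parent–child attribution (R2), Callum Baptiste is treated as also owning Kiran Baptiste's interest in Redpoint Shipping BV, giving 58% + 42% = 100%.
Chain via Harbor Mining NL (R1): 40% × 21% = 8.4% of Pinebrook Group plc.
Chain via Copperline Industries Corp. (R1): 88% × 17% = 14.96% of Pinebrook Group plc.
Chain via Redpoint Shipping BV (R1): 100% × 25% = 25% of Pinebrook Group plc.
Aggregating (R3): 8.4% + 14.96% + 25% = 48.36%.
48.36% exceeds the 20% threshold, so Callum is a related party to Pinebrook Group plc.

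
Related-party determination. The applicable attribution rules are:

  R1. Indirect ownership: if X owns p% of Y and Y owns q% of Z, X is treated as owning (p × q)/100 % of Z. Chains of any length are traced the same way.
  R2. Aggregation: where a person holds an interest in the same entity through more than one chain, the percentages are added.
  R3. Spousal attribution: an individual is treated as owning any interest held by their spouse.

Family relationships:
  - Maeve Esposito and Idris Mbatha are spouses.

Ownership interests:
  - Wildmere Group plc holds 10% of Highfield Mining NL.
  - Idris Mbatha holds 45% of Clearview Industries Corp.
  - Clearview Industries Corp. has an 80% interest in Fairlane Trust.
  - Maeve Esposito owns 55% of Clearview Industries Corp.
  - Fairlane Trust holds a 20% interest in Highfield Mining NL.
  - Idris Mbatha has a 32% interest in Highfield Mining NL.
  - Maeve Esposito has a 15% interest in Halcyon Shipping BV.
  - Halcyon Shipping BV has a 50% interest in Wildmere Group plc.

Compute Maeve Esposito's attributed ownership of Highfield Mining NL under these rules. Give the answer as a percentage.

By spousal attribution (R3), Maeve Esposito is treated as also owning Idris Mbatha's interest in Clearview Industries Corp, giving 55% + 45% = 100%.
By spousal attribution (R3), Maeve Esposito is treated as owning Idris Mbatha's 32% interest in Highfield Mining NL.
Chain via Halcyon Shipping BV → Wildmere Group plc (R1): 15% × 50% × 10% = 0.75% of Highfield Mining NL.
Chain via Clearview Industries Corp. → Fairlane Trust (R1): 100% × 80% × 20% = 16% of Highfield Mining NL.
Direct interest in Highfield Mining NL: 32%.
Aggregating (R2): 0.75% + 16% + 32% = 48.75%.

48.75%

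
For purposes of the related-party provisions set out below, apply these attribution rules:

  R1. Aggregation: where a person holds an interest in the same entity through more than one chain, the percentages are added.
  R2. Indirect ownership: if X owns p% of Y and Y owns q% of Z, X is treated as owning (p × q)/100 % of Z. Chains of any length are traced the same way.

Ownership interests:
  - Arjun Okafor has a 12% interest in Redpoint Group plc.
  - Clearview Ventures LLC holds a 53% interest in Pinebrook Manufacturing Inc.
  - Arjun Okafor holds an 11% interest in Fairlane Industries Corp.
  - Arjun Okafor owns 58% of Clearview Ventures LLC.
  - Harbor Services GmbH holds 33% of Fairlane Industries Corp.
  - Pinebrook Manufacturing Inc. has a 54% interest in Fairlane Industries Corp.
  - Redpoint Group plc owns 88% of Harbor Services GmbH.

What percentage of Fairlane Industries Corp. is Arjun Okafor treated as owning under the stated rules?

31.0844%

Chain via Redpoint Group plc → Harbor Services GmbH (R2): 12% × 88% × 33% = 3.4848% of Fairlane Industries Corp.
Chain via Clearview Ventures LLC → Pinebrook Manufacturing Inc. (R2): 58% × 53% × 54% = 16.5996% of Fairlane Industries Corp.
Direct interest in Fairlane Industries Corp: 11%.
Aggregating (R1): 3.4848% + 16.5996% + 11% = 31.0844%.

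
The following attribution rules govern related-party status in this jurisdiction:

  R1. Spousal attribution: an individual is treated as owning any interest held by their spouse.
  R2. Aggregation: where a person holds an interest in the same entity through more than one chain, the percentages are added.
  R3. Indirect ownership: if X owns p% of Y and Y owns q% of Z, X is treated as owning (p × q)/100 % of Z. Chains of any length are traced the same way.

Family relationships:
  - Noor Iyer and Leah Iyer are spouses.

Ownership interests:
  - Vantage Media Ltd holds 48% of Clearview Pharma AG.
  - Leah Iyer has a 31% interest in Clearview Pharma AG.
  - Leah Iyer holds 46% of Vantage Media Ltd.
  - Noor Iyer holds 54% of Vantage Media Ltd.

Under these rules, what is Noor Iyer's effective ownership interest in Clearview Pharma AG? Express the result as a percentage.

By spousal attribution (R1), Noor Iyer is treated as also owning Leah Iyer's interest in Vantage Media Ltd, giving 54% + 46% = 100%.
By spousal attribution (R1), Noor Iyer is treated as owning Leah Iyer's 31% interest in Clearview Pharma AG.
Chain via Vantage Media Ltd (R3): 100% × 48% = 48% of Clearview Pharma AG.
Direct interest in Clearview Pharma AG: 31%.
Aggregating (R2): 48% + 31% = 79%.

79%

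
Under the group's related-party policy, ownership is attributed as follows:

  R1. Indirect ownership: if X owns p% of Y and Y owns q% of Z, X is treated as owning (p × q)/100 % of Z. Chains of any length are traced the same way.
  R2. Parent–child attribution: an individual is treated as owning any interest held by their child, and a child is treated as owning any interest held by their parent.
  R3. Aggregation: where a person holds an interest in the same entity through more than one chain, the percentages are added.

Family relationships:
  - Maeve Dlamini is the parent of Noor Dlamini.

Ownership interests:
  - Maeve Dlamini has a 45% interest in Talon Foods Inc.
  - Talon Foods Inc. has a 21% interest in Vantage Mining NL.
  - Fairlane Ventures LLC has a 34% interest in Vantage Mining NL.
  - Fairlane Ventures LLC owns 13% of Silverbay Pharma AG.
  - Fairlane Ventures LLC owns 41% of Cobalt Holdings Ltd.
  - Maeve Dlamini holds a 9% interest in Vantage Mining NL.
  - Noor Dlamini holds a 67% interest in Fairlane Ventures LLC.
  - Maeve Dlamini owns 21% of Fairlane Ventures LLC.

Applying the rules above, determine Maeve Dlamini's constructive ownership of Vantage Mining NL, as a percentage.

By parent–child attribution (R2), Maeve Dlamini is treated as also owning Noor Dlamini's interest in Fairlane Ventures LLC, giving 21% + 67% = 88%.
Chain via Talon Foods Inc. (R1): 45% × 21% = 9.45% of Vantage Mining NL.
Chain via Fairlane Ventures LLC (R1): 88% × 34% = 29.92% of Vantage Mining NL.
Direct interest in Vantage Mining NL: 9%.
Aggregating (R3): 9.45% + 29.92% + 9% = 48.37%.

48.37%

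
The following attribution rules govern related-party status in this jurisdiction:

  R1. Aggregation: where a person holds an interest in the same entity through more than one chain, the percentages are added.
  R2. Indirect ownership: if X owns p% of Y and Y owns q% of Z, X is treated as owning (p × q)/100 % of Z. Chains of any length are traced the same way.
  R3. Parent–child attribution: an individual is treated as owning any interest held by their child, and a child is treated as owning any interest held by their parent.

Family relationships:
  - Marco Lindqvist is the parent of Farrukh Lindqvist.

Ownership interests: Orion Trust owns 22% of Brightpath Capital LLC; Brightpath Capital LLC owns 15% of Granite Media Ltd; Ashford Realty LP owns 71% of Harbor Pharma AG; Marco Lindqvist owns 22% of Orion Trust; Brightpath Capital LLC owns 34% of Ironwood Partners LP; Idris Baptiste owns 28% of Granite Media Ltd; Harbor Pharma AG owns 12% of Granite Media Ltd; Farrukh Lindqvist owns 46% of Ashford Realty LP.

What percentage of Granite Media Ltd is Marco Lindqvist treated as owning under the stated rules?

4.6452%

By parent–child attribution (R3), Marco Lindqvist is treated as owning Farrukh Lindqvist's 46% interest in Ashford Realty LP.
Chain via Orion Trust → Brightpath Capital LLC (R2): 22% × 22% × 15% = 0.726% of Granite Media Ltd.
Chain via Ashford Realty LP → Harbor Pharma AG (R2): 46% × 71% × 12% = 3.9192% of Granite Media Ltd.
Aggregating (R1): 0.726% + 3.9192% = 4.6452%.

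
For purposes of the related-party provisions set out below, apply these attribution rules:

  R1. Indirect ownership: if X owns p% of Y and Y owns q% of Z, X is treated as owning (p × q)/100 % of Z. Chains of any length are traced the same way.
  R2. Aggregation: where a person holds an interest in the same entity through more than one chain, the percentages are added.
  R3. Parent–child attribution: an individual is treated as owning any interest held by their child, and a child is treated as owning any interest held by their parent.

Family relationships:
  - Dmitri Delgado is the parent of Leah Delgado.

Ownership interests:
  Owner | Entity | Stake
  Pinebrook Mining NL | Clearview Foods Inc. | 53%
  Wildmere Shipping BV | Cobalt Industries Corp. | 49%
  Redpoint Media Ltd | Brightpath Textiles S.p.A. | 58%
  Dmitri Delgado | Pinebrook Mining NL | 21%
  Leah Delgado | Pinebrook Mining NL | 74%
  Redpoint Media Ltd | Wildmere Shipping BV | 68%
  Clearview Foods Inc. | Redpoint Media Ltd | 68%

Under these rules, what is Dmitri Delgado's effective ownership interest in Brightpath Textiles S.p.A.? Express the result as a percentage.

19.85804%

By parent–child attribution (R3), Dmitri Delgado is treated as also owning Leah Delgado's interest in Pinebrook Mining NL, giving 21% + 74% = 95%.
Chain via Pinebrook Mining NL → Clearview Foods Inc. → Redpoint Media Ltd (R1): 95% × 53% × 68% × 58% = 19.85804% of Brightpath Textiles S.p.A.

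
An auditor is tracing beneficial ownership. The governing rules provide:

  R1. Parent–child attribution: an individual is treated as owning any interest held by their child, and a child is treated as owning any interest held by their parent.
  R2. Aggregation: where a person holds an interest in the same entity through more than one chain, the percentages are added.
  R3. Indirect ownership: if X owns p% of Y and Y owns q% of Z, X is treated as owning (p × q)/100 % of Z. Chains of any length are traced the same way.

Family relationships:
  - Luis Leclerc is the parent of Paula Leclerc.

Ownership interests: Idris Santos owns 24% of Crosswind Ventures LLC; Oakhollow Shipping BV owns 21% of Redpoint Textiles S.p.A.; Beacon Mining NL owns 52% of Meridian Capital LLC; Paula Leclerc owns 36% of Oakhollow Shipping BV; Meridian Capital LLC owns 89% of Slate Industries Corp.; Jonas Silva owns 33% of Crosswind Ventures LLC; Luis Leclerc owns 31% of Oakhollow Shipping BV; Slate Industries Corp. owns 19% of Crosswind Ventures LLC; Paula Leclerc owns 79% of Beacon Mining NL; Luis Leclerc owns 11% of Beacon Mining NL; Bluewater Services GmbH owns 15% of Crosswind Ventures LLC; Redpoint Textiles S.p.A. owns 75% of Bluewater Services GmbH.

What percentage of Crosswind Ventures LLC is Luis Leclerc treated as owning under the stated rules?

By parent–child attribution (R1), Luis Leclerc is treated as also owning Paula Leclerc's interest in Oakhollow Shipping BV, giving 31% + 36% = 67%.
By parent–child attribution (R1), Luis Leclerc is treated as also owning Paula Leclerc's interest in Beacon Mining NL, giving 11% + 79% = 90%.
Chain via Oakhollow Shipping BV → Redpoint Textiles S.p.A. → Bluewater Services GmbH (R3): 67% × 21% × 75% × 15% = 1.582875% of Crosswind Ventures LLC.
Chain via Beacon Mining NL → Meridian Capital LLC → Slate Industries Corp. (R3): 90% × 52% × 89% × 19% = 7.91388% of Crosswind Ventures LLC.
Aggregating (R2): 1.582875% + 7.91388% = 9.496755%.

9.496755%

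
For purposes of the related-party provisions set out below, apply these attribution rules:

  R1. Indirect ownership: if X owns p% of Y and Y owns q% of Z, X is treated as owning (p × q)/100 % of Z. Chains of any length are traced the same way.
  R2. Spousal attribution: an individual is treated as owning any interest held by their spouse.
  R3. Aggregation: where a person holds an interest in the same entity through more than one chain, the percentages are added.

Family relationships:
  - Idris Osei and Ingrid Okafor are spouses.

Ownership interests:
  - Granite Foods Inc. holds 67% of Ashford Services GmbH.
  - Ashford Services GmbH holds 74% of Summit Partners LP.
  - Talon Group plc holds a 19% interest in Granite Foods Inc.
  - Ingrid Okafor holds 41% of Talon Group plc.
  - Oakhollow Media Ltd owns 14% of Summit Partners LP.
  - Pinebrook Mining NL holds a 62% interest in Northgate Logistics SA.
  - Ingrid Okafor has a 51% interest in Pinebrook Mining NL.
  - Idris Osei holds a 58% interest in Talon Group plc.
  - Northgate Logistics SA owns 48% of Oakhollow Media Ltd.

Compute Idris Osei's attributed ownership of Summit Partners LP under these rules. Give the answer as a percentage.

By spousal attribution (R2), Idris Osei is treated as also owning Ingrid Okafor's interest in Talon Group plc, giving 58% + 41% = 99%.
By spousal attribution (R2), Idris Osei is treated as owning Ingrid Okafor's 51% interest in Pinebrook Mining NL.
Chain via Talon Group plc → Granite Foods Inc. → Ashford Services GmbH (R1): 99% × 19% × 67% × 74% = 9.325998% of Summit Partners LP.
Chain via Pinebrook Mining NL → Northgate Logistics SA → Oakhollow Media Ltd (R1): 51% × 62% × 48% × 14% = 2.124864% of Summit Partners LP.
Aggregating (R3): 9.325998% + 2.124864% = 11.450862%.

11.450862%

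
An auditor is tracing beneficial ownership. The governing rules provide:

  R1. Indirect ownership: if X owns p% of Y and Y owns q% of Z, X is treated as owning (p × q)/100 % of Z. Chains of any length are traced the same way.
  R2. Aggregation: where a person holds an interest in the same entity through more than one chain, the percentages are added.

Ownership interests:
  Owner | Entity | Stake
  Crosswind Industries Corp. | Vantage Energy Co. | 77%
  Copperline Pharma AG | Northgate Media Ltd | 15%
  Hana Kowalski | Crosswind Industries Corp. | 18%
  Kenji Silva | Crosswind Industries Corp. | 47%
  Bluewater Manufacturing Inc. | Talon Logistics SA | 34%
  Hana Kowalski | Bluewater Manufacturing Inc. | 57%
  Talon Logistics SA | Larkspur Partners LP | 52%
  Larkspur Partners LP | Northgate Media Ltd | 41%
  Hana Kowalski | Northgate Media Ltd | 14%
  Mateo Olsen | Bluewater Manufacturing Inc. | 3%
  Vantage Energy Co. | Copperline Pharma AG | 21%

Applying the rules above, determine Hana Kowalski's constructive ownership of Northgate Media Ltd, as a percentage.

Chain via Crosswind Industries Corp. → Vantage Energy Co. → Copperline Pharma AG (R1): 18% × 77% × 21% × 15% = 0.43659% of Northgate Media Ltd.
Chain via Bluewater Manufacturing Inc. → Talon Logistics SA → Larkspur Partners LP (R1): 57% × 34% × 52% × 41% = 4.131816% of Northgate Media Ltd.
Direct interest in Northgate Media Ltd: 14%.
Aggregating (R2): 0.43659% + 4.131816% + 14% = 18.568406%.

18.568406%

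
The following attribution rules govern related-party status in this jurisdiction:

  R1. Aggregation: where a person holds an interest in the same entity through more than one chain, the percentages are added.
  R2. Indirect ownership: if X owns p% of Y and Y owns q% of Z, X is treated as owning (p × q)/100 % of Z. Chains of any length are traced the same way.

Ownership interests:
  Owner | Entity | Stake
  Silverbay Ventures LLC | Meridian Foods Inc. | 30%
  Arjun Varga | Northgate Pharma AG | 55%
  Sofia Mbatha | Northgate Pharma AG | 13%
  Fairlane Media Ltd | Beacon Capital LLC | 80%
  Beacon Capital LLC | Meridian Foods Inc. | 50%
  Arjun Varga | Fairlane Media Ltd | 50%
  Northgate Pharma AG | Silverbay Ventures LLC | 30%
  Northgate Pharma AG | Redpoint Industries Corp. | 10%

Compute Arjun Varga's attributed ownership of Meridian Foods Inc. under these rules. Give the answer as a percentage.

Chain via Fairlane Media Ltd → Beacon Capital LLC (R2): 50% × 80% × 50% = 20% of Meridian Foods Inc.
Chain via Northgate Pharma AG → Silverbay Ventures LLC (R2): 55% × 30% × 30% = 4.95% of Meridian Foods Inc.
Aggregating (R1): 20% + 4.95% = 24.95%.

24.95%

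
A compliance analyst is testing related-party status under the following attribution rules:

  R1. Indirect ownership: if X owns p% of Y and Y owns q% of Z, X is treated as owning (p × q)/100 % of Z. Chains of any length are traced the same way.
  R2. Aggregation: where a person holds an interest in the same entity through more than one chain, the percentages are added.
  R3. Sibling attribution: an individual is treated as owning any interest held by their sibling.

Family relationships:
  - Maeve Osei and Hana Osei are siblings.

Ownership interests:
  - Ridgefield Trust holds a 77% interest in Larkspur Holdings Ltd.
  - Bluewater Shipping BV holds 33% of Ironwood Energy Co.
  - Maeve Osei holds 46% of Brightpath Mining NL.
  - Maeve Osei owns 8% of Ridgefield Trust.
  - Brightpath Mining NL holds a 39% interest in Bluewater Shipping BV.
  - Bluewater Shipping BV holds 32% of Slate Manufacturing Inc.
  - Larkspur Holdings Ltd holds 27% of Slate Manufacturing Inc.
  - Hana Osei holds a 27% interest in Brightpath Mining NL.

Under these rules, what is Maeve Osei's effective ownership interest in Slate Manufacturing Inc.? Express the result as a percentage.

By sibling attribution (R3), Maeve Osei is treated as also owning Hana Osei's interest in Brightpath Mining NL, giving 46% + 27% = 73%.
Chain via Brightpath Mining NL → Bluewater Shipping BV (R1): 73% × 39% × 32% = 9.1104% of Slate Manufacturing Inc.
Chain via Ridgefield Trust → Larkspur Holdings Ltd (R1): 8% × 77% × 27% = 1.6632% of Slate Manufacturing Inc.
Aggregating (R2): 9.1104% + 1.6632% = 10.7736%.

10.7736%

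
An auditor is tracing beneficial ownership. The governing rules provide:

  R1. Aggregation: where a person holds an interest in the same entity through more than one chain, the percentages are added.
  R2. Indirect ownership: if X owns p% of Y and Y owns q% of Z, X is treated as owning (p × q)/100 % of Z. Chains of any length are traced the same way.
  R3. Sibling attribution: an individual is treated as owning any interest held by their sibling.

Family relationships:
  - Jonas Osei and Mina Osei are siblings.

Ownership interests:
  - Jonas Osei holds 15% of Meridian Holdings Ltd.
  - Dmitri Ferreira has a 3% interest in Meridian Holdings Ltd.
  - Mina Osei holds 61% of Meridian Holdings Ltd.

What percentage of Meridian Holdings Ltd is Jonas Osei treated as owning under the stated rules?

By sibling attribution (R3), Jonas Osei is treated as also owning Mina Osei's interest in Meridian Holdings Ltd, giving 15% + 61% = 76%.
Direct interest in Meridian Holdings Ltd: 76%.

76%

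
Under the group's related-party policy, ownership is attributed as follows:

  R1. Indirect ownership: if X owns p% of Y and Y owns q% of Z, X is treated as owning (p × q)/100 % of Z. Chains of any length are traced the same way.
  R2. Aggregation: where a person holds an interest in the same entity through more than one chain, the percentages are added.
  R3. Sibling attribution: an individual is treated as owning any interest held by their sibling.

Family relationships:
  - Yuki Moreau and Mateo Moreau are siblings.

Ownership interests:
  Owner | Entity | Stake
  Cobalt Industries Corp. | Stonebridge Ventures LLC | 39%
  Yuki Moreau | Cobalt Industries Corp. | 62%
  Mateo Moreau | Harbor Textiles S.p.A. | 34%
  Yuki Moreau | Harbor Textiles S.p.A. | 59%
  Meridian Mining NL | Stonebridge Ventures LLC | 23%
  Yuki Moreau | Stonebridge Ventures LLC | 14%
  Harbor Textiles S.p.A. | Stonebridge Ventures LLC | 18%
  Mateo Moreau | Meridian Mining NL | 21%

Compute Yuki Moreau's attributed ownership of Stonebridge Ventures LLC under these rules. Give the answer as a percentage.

59.75%

By sibling attribution (R3), Yuki Moreau is treated as also owning Mateo Moreau's interest in Harbor Textiles S.p.A, giving 59% + 34% = 93%.
By sibling attribution (R3), Yuki Moreau is treated as owning Mateo Moreau's 21% interest in Meridian Mining NL.
Chain via Cobalt Industries Corp. (R1): 62% × 39% = 24.18% of Stonebridge Ventures LLC.
Chain via Harbor Textiles S.p.A. (R1): 93% × 18% = 16.74% of Stonebridge Ventures LLC.
Direct interest in Stonebridge Ventures LLC: 14%.
Chain via Meridian Mining NL (R1): 21% × 23% = 4.83% of Stonebridge Ventures LLC.
Aggregating (R2): 24.18% + 16.74% + 14% + 4.83% = 59.75%.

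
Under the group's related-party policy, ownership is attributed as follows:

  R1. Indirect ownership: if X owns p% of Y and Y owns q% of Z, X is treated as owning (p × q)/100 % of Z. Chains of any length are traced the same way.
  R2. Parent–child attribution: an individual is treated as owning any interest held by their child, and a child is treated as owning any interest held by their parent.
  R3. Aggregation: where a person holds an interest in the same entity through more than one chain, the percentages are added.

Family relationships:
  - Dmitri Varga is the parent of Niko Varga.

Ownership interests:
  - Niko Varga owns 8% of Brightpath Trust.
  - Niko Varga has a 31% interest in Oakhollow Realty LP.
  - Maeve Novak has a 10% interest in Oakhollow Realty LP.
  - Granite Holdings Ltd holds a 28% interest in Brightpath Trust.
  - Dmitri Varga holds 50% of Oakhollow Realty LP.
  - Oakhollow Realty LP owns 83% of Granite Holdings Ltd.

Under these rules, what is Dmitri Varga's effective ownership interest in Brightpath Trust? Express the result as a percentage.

26.8244%

By parent–child attribution (R2), Dmitri Varga is treated as also owning Niko Varga's interest in Oakhollow Realty LP, giving 50% + 31% = 81%.
By parent–child attribution (R2), Dmitri Varga is treated as owning Niko Varga's 8% interest in Brightpath Trust.
Chain via Oakhollow Realty LP → Granite Holdings Ltd (R1): 81% × 83% × 28% = 18.8244% of Brightpath Trust.
Direct interest in Brightpath Trust: 8%.
Aggregating (R3): 18.8244% + 8% = 26.8244%.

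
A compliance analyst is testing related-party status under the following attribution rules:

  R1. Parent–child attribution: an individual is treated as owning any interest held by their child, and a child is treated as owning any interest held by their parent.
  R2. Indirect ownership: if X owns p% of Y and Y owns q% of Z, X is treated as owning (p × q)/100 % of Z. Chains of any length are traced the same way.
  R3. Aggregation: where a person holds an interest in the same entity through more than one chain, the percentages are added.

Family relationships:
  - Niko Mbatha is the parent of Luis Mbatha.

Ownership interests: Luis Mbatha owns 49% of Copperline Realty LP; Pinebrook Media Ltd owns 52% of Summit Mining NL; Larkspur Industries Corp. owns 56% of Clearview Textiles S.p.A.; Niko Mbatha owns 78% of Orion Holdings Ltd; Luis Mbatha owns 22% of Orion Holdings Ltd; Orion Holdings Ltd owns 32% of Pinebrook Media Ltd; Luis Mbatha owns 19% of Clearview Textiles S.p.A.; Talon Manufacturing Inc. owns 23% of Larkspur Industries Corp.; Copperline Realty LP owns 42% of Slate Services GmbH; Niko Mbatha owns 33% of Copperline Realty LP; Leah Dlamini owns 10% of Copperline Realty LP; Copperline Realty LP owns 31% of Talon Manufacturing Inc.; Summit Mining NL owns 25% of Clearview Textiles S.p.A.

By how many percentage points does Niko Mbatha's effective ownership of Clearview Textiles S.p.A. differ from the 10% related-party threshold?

By parent–child attribution (R1), Niko Mbatha is treated as also owning Luis Mbatha's interest in Copperline Realty LP, giving 33% + 49% = 82%.
By parent–child attribution (R1), Niko Mbatha is treated as also owning Luis Mbatha's interest in Orion Holdings Ltd, giving 78% + 22% = 100%.
By parent–child attribution (R1), Niko Mbatha is treated as owning Luis Mbatha's 19% interest in Clearview Textiles S.p.A.
Chain via Copperline Realty LP → Talon Manufacturing Inc. → Larkspur Industries Corp. (R2): 82% × 31% × 23% × 56% = 3.274096% of Clearview Textiles S.p.A.
Chain via Orion Holdings Ltd → Pinebrook Media Ltd → Summit Mining NL (R2): 100% × 32% × 52% × 25% = 4.16% of Clearview Textiles S.p.A.
Direct interest in Clearview Textiles S.p.A: 19%.
Aggregating (R3): 3.274096% + 4.16% + 19% = 26.434096%.
26.434096% exceeds the 10% threshold by 16.434096 percentage points.

16.434096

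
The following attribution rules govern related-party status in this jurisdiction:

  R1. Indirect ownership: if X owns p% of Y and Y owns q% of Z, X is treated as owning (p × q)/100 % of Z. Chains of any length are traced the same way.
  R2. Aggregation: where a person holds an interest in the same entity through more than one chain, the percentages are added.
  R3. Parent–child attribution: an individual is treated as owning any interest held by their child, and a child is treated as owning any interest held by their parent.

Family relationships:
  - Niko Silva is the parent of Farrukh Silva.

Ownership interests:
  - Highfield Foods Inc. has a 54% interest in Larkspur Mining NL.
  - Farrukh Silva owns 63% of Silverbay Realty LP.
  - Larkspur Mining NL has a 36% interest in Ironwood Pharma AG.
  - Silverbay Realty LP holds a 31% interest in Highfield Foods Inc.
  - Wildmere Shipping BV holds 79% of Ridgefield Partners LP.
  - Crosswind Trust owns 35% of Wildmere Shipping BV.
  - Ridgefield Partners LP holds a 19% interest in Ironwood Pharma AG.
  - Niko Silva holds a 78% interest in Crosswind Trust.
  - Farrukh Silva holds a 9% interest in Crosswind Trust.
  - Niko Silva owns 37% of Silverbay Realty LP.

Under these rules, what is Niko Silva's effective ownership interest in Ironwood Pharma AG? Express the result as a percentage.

10.596945%

By parent–child attribution (R3), Niko Silva is treated as also owning Farrukh Silva's interest in Silverbay Realty LP, giving 37% + 63% = 100%.
By parent–child attribution (R3), Niko Silva is treated as also owning Farrukh Silva's interest in Crosswind Trust, giving 78% + 9% = 87%.
Chain via Silverbay Realty LP → Highfield Foods Inc. → Larkspur Mining NL (R1): 100% × 31% × 54% × 36% = 6.0264% of Ironwood Pharma AG.
Chain via Crosswind Trust → Wildmere Shipping BV → Ridgefield Partners LP (R1): 87% × 35% × 79% × 19% = 4.570545% of Ironwood Pharma AG.
Aggregating (R2): 6.0264% + 4.570545% = 10.596945%.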